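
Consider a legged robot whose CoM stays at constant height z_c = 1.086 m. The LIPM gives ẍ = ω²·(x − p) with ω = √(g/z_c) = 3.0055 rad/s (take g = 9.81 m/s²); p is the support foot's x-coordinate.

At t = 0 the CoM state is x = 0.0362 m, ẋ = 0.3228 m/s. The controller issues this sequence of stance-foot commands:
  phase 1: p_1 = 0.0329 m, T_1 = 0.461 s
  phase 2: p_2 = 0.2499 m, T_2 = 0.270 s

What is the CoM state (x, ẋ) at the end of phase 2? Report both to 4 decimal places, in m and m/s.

x = 0.4497, ẋ = 0.9250

phase 1: p=0.0329, T=0.461, ωT=1.385536, cosh=2.123578, sinh=1.873388; start (x,ẋ)=(0.036200, 0.322800) → end (x,ẋ)=(0.241115, 0.704071)
phase 2: p=0.2499, T=0.270, ωT=0.811485, cosh=1.347723, sinh=0.903525; start (x,ẋ)=(0.241115, 0.704071) → end (x,ẋ)=(0.449722, 0.925039)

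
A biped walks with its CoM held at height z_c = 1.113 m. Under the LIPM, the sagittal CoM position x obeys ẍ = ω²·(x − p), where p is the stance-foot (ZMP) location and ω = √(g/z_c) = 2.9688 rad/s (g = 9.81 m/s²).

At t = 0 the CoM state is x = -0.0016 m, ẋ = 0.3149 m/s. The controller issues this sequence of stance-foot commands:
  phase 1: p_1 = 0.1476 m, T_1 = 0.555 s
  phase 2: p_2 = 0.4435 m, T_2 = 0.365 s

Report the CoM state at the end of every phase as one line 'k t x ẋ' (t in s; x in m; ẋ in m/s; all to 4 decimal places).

phase 1: p=0.1476, T=0.555, ωT=1.647684, cosh=2.693715, sinh=2.501220; start (x,ẋ)=(-0.001600, 0.314900) → end (x,ẋ)=(0.011002, -0.259652)
phase 2: p=0.4435, T=0.365, ωT=1.083612, cosh=1.646853, sinh=1.308482; start (x,ẋ)=(0.011002, -0.259652) → end (x,ẋ)=(-0.383201, -2.107701)

1 0.5550 0.0110 -0.2597
2 0.9200 -0.3832 -2.1077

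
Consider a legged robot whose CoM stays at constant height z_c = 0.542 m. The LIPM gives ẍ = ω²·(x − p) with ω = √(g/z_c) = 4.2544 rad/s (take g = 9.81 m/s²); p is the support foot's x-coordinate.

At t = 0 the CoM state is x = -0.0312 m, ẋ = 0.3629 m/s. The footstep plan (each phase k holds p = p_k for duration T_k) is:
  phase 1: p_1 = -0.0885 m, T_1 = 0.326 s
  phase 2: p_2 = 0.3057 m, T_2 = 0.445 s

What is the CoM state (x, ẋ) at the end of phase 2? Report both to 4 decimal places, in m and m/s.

phase 1: p=-0.0885, T=0.326, ωT=1.386934, cosh=2.126201, sinh=1.876360; start (x,ẋ)=(-0.031200, 0.362900) → end (x,ẋ)=(0.193385, 1.229012)
phase 2: p=0.3057, T=0.445, ωT=1.893208, cosh=3.395613, sinh=3.245025; start (x,ẋ)=(0.193385, 1.229012) → end (x,ẋ)=(0.861744, 2.622665)

x = 0.8617, ẋ = 2.6227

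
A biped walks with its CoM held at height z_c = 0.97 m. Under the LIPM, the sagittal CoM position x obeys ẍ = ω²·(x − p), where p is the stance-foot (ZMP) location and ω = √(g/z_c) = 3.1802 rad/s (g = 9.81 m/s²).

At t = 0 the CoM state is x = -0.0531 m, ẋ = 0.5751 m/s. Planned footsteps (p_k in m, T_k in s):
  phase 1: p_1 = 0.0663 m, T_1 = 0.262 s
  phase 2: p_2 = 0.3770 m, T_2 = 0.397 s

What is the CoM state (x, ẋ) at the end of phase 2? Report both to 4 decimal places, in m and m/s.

phase 1: p=0.0663, T=0.262, ωT=0.833212, cosh=1.367674, sinh=0.933023; start (x,ẋ)=(-0.053100, 0.575100) → end (x,ẋ)=(0.071725, 0.432266)
phase 2: p=0.3770, T=0.397, ωT=1.262539, cosh=1.908660, sinh=1.625725; start (x,ẋ)=(0.071725, 0.432266) → end (x,ẋ)=(0.015310, -0.753261)

x = 0.0153, ẋ = -0.7533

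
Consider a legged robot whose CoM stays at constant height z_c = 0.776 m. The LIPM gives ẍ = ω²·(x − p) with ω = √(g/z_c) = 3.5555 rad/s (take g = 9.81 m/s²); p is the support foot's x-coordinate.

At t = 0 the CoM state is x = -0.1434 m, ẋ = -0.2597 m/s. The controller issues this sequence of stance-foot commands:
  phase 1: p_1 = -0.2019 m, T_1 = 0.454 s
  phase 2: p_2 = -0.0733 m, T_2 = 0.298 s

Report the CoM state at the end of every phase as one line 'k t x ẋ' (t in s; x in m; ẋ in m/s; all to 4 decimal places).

1 0.4540 -0.2253 -0.1764
2 0.7520 -0.3819 -0.9712

phase 1: p=-0.2019, T=0.454, ωT=1.614197, cosh=2.611451, sinh=2.412401; start (x,ẋ)=(-0.143400, -0.259700) → end (x,ẋ)=(-0.225336, -0.176422)
phase 2: p=-0.0733, T=0.298, ωT=1.059539, cosh=1.615828, sinh=1.269213; start (x,ẋ)=(-0.225336, -0.176422) → end (x,ẋ)=(-0.381942, -0.971159)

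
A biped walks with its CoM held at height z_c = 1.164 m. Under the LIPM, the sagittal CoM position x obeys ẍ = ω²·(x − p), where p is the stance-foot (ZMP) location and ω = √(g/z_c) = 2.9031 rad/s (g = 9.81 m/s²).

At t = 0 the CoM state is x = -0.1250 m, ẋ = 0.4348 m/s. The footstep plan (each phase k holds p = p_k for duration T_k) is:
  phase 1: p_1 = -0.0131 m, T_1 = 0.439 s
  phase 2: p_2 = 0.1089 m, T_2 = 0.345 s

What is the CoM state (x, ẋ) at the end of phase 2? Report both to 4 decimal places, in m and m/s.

x = 0.0914, ẋ = 0.1572

phase 1: p=-0.0131, T=0.439, ωT=1.274461, cosh=1.928177, sinh=1.648596; start (x,ẋ)=(-0.125000, 0.434800) → end (x,ẋ)=(0.018049, 0.302814)
phase 2: p=0.1089, T=0.345, ωT=1.001569, cosh=1.544927, sinh=1.177625; start (x,ẋ)=(0.018049, 0.302814) → end (x,ẋ)=(0.091376, 0.157226)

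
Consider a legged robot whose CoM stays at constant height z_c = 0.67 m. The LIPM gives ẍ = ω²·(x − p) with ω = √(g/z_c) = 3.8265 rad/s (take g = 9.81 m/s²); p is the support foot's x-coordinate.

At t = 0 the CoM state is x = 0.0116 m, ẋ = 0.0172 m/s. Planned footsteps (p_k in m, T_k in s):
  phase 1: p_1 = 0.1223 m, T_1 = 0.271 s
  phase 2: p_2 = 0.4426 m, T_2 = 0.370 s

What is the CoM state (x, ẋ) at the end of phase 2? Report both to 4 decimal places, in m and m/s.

phase 1: p=0.1223, T=0.271, ωT=1.036982, cosh=1.587607, sinh=1.233083; start (x,ẋ)=(0.011600, 0.017200) → end (x,ẋ)=(-0.047905, -0.495019)
phase 2: p=0.4426, T=0.370, ωT=1.415805, cosh=2.181266, sinh=1.938536; start (x,ẋ)=(-0.047905, -0.495019) → end (x,ẋ)=(-0.878103, -4.718243)

x = -0.8781, ẋ = -4.7182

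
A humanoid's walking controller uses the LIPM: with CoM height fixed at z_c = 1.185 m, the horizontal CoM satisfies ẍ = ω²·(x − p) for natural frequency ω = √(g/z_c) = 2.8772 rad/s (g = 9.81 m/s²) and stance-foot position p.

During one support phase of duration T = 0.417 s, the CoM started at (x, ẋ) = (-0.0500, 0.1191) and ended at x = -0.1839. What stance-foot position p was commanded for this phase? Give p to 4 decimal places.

ωT = 2.8772·0.417 = 1.199792; cosh(ωT) = 1.810342, sinh(ωT) = 1.509085
x(T) = p + (x₀−p)·cosh(ωT) + (ẋ₀/ω)·sinh(ωT) ⇒ p·(1 − cosh) = x(T) − x₀·cosh − (ẋ₀/ω)·sinh
numerator   = -0.1839 − (-0.0500)·1.810342 − (0.1191/2.8772)·1.509085 = -0.155851
denominator = 1 − 1.810342 = -0.810342
p = -0.155851 / -0.810342 = 0.1923

p = 0.1923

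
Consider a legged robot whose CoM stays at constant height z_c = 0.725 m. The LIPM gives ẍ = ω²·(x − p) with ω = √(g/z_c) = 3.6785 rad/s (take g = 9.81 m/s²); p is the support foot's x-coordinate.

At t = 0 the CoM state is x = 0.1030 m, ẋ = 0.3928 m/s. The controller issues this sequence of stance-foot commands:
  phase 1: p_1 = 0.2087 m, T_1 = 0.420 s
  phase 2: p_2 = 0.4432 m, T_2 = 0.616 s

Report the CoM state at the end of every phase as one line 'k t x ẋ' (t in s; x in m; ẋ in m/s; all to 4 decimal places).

phase 1: p=0.2087, T=0.420, ωT=1.544970, cosh=2.450575, sinh=2.237256; start (x,ẋ)=(0.103000, 0.392800) → end (x,ẋ)=(0.188574, 0.092701)
phase 2: p=0.4432, T=0.616, ωT=2.265956, cosh=4.872034, sinh=4.768303; start (x,ẋ)=(0.188574, 0.092701) → end (x,ẋ)=(-0.677179, -4.014539)

1 0.4200 0.1886 0.0927
2 1.0360 -0.6772 -4.0145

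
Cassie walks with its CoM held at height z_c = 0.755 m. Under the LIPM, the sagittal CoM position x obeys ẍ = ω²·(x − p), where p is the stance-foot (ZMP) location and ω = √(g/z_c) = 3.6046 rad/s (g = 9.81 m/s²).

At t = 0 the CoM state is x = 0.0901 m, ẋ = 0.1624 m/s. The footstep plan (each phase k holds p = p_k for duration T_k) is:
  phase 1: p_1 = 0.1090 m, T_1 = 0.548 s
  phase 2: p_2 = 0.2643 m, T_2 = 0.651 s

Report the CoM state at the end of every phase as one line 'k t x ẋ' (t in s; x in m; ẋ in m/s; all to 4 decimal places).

1 0.5480 0.1988 0.3558
2 1.1990 0.4301 0.6543

phase 1: p=0.1090, T=0.548, ωT=1.975321, cosh=3.673824, sinh=3.535108; start (x,ẋ)=(0.090100, 0.162400) → end (x,ẋ)=(0.198834, 0.355793)
phase 2: p=0.2643, T=0.651, ωT=2.346595, cosh=5.272809, sinh=5.177114; start (x,ẋ)=(0.198834, 0.355793) → end (x,ẋ)=(0.430118, 0.654337)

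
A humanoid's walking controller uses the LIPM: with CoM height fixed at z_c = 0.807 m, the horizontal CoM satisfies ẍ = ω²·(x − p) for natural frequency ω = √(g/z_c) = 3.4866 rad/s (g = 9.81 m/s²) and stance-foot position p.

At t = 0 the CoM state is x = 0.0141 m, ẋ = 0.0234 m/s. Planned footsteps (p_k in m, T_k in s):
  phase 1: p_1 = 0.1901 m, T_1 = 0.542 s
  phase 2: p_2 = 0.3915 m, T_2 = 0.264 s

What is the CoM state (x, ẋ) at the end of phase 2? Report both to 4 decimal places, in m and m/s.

phase 1: p=0.1901, T=0.542, ωT=1.889737, cosh=3.384370, sinh=3.233259; start (x,ẋ)=(0.014100, 0.023400) → end (x,ẋ)=(-0.383849, -1.904868)
phase 2: p=0.3915, T=0.264, ωT=0.920462, cosh=1.454393, sinh=1.056058; start (x,ẋ)=(-0.383849, -1.904868) → end (x,ẋ)=(-1.313129, -5.625303)

x = -1.3131, ẋ = -5.6253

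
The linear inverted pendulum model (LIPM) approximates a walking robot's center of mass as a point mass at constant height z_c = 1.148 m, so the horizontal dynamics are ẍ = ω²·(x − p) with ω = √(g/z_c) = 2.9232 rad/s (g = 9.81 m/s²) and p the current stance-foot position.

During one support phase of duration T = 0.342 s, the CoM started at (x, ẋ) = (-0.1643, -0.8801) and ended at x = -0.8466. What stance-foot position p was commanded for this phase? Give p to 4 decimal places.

p = 0.4411

ωT = 2.9232·0.342 = 0.999734; cosh(ωT) = 1.542769, sinh(ωT) = 1.174791
x(T) = p + (x₀−p)·cosh(ωT) + (ẋ₀/ω)·sinh(ωT) ⇒ p·(1 − cosh) = x(T) − x₀·cosh − (ẋ₀/ω)·sinh
numerator   = -0.8466 − (-0.1643)·1.542769 − (-0.8801/2.9232)·1.174791 = -0.239424
denominator = 1 − 1.542769 = -0.542769
p = -0.239424 / -0.542769 = 0.4411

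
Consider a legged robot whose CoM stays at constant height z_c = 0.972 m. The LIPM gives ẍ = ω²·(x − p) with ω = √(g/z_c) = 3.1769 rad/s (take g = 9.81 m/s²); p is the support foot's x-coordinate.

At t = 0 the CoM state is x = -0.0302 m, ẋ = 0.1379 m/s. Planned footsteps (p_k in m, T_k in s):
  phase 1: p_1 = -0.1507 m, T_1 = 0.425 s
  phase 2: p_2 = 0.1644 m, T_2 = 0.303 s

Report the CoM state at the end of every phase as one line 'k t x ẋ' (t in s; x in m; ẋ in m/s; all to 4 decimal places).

1 0.4250 0.1755 0.9728
2 0.7280 0.5234 1.4987

phase 1: p=-0.1507, T=0.425, ωT=1.350182, cosh=2.058661, sinh=1.799468; start (x,ẋ)=(-0.030200, 0.137900) → end (x,ẋ)=(0.175478, 0.972755)
phase 2: p=0.1644, T=0.303, ωT=0.962601, cosh=1.500198, sinh=1.118300; start (x,ẋ)=(0.175478, 0.972755) → end (x,ẋ)=(0.523439, 1.498684)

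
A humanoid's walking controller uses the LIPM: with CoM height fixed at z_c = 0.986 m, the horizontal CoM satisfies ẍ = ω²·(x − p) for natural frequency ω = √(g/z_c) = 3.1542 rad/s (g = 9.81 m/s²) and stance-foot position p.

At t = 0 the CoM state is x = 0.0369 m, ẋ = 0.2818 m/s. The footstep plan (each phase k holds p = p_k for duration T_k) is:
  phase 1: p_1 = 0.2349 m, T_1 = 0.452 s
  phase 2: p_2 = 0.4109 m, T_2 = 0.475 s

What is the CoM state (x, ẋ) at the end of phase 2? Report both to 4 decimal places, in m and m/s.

phase 1: p=0.2349, T=0.452, ωT=1.425698, cosh=2.200552, sinh=1.960211; start (x,ẋ)=(0.036900, 0.281800) → end (x,ẋ)=(-0.025682, -0.604098)
phase 2: p=0.4109, T=0.475, ωT=1.498245, cosh=2.348676, sinh=2.125154; start (x,ẋ)=(-0.025682, -0.604098) → end (x,ẋ)=(-1.021502, -4.345309)

x = -1.0215, ẋ = -4.3453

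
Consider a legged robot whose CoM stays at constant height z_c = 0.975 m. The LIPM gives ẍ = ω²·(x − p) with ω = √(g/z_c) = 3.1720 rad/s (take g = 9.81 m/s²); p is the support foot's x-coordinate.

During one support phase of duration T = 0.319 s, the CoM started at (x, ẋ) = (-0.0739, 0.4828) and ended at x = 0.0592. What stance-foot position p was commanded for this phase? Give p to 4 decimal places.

p = 0.0133

ωT = 3.1720·0.319 = 1.011868; cosh(ωT) = 1.557137, sinh(ωT) = 1.193598
x(T) = p + (x₀−p)·cosh(ωT) + (ẋ₀/ω)·sinh(ωT) ⇒ p·(1 − cosh) = x(T) − x₀·cosh − (ẋ₀/ω)·sinh
numerator   = 0.0592 − (-0.0739)·1.557137 − (0.4828/3.1720)·1.193598 = -0.007401
denominator = 1 − 1.557137 = -0.557137
p = -0.007401 / -0.557137 = 0.0133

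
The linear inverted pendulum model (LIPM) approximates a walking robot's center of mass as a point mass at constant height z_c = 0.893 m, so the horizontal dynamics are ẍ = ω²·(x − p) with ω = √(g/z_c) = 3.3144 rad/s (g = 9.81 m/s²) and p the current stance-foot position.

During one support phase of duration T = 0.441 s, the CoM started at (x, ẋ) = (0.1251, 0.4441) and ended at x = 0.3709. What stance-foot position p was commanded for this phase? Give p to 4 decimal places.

ωT = 3.3144·0.441 = 1.461650; cosh(ωT) = 2.272463, sinh(ωT) = 2.040609
x(T) = p + (x₀−p)·cosh(ωT) + (ẋ₀/ω)·sinh(ωT) ⇒ p·(1 − cosh) = x(T) − x₀·cosh − (ẋ₀/ω)·sinh
numerator   = 0.3709 − (0.1251)·2.272463 − (0.4441/3.3144)·2.040609 = -0.186808
denominator = 1 − 2.272463 = -1.272463
p = -0.186808 / -1.272463 = 0.1468

p = 0.1468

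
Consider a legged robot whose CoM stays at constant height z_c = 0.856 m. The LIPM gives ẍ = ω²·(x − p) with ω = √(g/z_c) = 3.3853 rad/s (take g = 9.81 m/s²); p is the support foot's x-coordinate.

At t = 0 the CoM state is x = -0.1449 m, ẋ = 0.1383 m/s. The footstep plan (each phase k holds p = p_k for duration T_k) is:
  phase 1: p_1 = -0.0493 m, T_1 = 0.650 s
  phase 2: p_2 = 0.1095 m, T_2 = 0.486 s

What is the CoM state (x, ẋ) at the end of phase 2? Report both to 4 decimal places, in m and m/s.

phase 1: p=-0.0493, T=0.650, ωT=2.200445, cosh=4.569892, sinh=4.459138; start (x,ẋ)=(-0.144900, 0.138300) → end (x,ẋ)=(-0.304012, -0.811116)
phase 2: p=0.1095, T=0.486, ωT=1.645256, cosh=2.687649, sinh=2.494686; start (x,ẋ)=(-0.304012, -0.811116) → end (x,ẋ)=(-1.599601, -5.672212)

x = -1.5996, ẋ = -5.6722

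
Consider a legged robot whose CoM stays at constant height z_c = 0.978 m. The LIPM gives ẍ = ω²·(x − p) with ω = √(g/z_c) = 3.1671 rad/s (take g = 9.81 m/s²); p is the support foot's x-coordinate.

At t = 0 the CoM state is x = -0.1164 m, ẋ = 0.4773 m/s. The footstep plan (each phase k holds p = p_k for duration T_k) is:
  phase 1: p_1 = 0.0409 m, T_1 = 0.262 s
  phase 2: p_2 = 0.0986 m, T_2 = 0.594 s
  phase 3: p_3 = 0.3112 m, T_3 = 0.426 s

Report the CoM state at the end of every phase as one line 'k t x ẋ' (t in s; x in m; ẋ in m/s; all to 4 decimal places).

1 0.2620 -0.0338 0.1888
2 0.8560 -0.1549 -0.7103
3 1.2820 -1.0507 -4.1146

phase 1: p=0.0409, T=0.262, ωT=0.829780, cosh=1.364480, sinh=0.928335; start (x,ẋ)=(-0.116400, 0.477300) → end (x,ẋ)=(-0.033827, 0.188784)
phase 2: p=0.0986, T=0.594, ωT=1.881257, cosh=3.357074, sinh=3.204676; start (x,ẋ)=(-0.033827, 0.188784) → end (x,ẋ)=(-0.154945, -0.710314)
phase 3: p=0.3112, T=0.426, ωT=1.349185, cosh=2.056867, sinh=1.797415; start (x,ẋ)=(-0.154945, -0.710314) → end (x,ẋ)=(-1.050720, -4.114592)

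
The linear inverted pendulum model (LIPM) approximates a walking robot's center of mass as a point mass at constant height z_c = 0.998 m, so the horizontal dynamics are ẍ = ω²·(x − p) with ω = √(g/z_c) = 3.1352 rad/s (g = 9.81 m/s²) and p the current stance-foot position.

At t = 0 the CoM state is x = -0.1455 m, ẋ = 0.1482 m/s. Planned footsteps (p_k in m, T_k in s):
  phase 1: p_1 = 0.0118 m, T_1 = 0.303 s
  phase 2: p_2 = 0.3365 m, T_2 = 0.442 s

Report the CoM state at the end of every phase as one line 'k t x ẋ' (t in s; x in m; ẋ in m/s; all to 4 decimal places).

phase 1: p=0.0118, T=0.303, ωT=0.949966, cosh=1.486188, sinh=1.099433; start (x,ẋ)=(-0.145500, 0.148200) → end (x,ẋ)=(-0.170007, -0.321951)
phase 2: p=0.3365, T=0.442, ωT=1.385758, cosh=2.123995, sinh=1.873861; start (x,ẋ)=(-0.170007, -0.321951) → end (x,ẋ)=(-0.931745, -3.659518)

1 0.3030 -0.1700 -0.3220
2 0.7450 -0.9317 -3.6595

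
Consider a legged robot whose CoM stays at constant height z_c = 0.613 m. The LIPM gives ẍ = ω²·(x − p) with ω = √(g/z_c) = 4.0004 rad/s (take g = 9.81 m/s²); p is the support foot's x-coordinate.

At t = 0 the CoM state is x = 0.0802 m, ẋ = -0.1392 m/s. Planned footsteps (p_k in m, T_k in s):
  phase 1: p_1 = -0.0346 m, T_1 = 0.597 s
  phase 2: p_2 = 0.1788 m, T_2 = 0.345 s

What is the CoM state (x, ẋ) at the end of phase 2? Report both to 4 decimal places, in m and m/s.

phase 1: p=-0.0346, T=0.597, ωT=2.388239, cosh=5.493041, sinh=5.401249; start (x,ẋ)=(0.080200, -0.139200) → end (x,ẋ)=(0.408056, 1.715870)
phase 2: p=0.1788, T=0.345, ωT=1.380138, cosh=2.113497, sinh=1.861953; start (x,ẋ)=(0.408056, 1.715870) → end (x,ẋ)=(1.461970, 5.334116)

x = 1.4620, ẋ = 5.3341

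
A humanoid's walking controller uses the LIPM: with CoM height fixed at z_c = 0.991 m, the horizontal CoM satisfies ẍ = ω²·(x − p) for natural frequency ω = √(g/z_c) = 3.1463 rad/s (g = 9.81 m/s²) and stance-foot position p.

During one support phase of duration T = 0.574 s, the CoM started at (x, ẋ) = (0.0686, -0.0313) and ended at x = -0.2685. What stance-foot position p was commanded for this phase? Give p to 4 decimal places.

p = 0.2134

ωT = 3.1463·0.574 = 1.805976; cosh(ωT) = 3.125112, sinh(ωT) = 2.960798
x(T) = p + (x₀−p)·cosh(ωT) + (ẋ₀/ω)·sinh(ωT) ⇒ p·(1 − cosh) = x(T) − x₀·cosh − (ẋ₀/ω)·sinh
numerator   = -0.2685 − (0.0686)·3.125112 − (-0.0313/3.1463)·2.960798 = -0.453428
denominator = 1 − 3.125112 = -2.125112
p = -0.453428 / -2.125112 = 0.2134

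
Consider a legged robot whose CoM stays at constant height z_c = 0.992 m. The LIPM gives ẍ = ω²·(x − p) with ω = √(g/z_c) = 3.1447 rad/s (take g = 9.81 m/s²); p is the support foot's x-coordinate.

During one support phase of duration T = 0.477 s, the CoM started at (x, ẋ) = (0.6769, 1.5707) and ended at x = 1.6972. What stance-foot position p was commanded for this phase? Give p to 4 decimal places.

p = 0.7089

ωT = 3.1447·0.477 = 1.500022; cosh(ωT) = 2.352456, sinh(ωT) = 2.129331
x(T) = p + (x₀−p)·cosh(ωT) + (ẋ₀/ω)·sinh(ωT) ⇒ p·(1 − cosh) = x(T) − x₀·cosh − (ẋ₀/ω)·sinh
numerator   = 1.6972 − (0.6769)·2.352456 − (1.5707/3.1447)·2.129331 = -0.958726
denominator = 1 − 2.352456 = -1.352456
p = -0.958726 / -1.352456 = 0.7089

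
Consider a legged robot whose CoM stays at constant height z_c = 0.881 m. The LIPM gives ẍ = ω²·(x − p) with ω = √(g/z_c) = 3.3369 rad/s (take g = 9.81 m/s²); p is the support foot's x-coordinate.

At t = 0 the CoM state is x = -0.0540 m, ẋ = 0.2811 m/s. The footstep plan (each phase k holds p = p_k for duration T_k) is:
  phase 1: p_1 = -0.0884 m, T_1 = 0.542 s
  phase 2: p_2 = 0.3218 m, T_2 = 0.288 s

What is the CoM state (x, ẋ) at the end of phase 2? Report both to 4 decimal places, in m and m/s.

phase 1: p=-0.0884, T=0.542, ωT=1.808600, cosh=3.132891, sinh=2.969007; start (x,ẋ)=(-0.054000, 0.281100) → end (x,ẋ)=(0.269480, 1.221466)
phase 2: p=0.3218, T=0.288, ωT=0.961027, cosh=1.498440, sinh=1.115940; start (x,ẋ)=(0.269480, 1.221466) → end (x,ẋ)=(0.651890, 1.635466)

x = 0.6519, ẋ = 1.6355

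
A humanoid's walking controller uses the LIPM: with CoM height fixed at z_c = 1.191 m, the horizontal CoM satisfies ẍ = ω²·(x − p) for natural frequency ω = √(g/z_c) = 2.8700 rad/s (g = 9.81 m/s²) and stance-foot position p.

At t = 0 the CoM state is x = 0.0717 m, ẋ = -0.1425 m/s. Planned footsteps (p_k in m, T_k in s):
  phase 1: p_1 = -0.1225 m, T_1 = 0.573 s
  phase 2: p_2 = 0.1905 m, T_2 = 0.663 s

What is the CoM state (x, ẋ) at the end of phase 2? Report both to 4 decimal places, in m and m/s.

phase 1: p=-0.1225, T=0.573, ωT=1.644510, cosh=2.685789, sinh=2.492682; start (x,ẋ)=(0.071700, -0.142500) → end (x,ẋ)=(0.275315, 1.006581)
phase 2: p=0.1905, T=0.663, ωT=1.902810, cosh=3.426929, sinh=3.277780; start (x,ẋ)=(0.275315, 1.006581) → end (x,ẋ)=(1.630754, 4.247354)

x = 1.6308, ẋ = 4.2474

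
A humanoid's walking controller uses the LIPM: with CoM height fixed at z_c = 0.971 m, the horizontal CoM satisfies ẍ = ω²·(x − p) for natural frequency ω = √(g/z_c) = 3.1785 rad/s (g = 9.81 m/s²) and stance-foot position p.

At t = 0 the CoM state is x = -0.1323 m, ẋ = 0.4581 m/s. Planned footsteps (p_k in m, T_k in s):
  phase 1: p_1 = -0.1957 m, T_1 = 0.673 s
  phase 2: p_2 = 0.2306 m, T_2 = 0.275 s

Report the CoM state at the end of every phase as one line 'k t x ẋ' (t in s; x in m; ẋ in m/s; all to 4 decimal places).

phase 1: p=-0.1957, T=0.673, ωT=2.139131, cosh=4.304904, sinh=4.187147; start (x,ẋ)=(-0.132300, 0.458100) → end (x,ẋ)=(0.680702, 2.815857)
phase 2: p=0.2306, T=0.275, ωT=0.874088, cosh=1.406965, sinh=0.989722; start (x,ẋ)=(0.680702, 2.815857) → end (x,ẋ)=(1.740680, 5.377757)

1 0.6730 0.6807 2.8159
2 0.9480 1.7407 5.3778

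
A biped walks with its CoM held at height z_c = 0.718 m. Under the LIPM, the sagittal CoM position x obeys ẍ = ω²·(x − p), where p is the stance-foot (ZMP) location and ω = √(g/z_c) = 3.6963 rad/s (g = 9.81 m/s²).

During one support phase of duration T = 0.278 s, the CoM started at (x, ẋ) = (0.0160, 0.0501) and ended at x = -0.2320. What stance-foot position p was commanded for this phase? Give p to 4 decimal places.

ωT = 3.6963·0.278 = 1.027571; cosh(ωT) = 1.576073, sinh(ωT) = 1.218198
x(T) = p + (x₀−p)·cosh(ωT) + (ẋ₀/ω)·sinh(ωT) ⇒ p·(1 − cosh) = x(T) − x₀·cosh − (ẋ₀/ω)·sinh
numerator   = -0.2320 − (0.0160)·1.576073 − (0.0501/3.6963)·1.218198 = -0.273729
denominator = 1 − 1.576073 = -0.576073
p = -0.273729 / -0.576073 = 0.4752

p = 0.4752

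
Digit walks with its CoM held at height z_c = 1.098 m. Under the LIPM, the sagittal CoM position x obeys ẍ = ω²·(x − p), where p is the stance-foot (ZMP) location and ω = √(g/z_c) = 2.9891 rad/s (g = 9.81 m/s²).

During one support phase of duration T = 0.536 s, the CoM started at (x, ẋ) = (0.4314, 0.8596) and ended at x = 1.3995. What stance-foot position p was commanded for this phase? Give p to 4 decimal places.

ωT = 2.9891·0.536 = 1.602158; cosh(ωT) = 2.582596, sinh(ωT) = 2.381135
x(T) = p + (x₀−p)·cosh(ωT) + (ẋ₀/ω)·sinh(ωT) ⇒ p·(1 − cosh) = x(T) − x₀·cosh − (ẋ₀/ω)·sinh
numerator   = 1.3995 − (0.4314)·2.582596 − (0.8596/2.9891)·2.381135 = -0.399394
denominator = 1 − 2.582596 = -1.582596
p = -0.399394 / -1.582596 = 0.2524

p = 0.2524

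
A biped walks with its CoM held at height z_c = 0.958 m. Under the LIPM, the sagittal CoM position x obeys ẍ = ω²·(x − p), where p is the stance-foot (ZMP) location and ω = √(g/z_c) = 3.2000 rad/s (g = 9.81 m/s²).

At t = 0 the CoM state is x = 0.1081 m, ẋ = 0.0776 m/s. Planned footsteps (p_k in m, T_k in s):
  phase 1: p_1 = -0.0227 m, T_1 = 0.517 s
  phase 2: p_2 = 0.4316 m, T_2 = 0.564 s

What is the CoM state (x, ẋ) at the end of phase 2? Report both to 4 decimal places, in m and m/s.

x = 1.4798, ẋ = 3.5825

phase 1: p=-0.0227, T=0.517, ωT=1.654400, cosh=2.710574, sinh=2.519367; start (x,ẋ)=(0.108100, 0.077600) → end (x,ẋ)=(0.392938, 1.264847)
phase 2: p=0.4316, T=0.564, ωT=1.804800, cosh=3.121631, sinh=2.957124; start (x,ẋ)=(0.392938, 1.264847) → end (x,ẋ)=(1.479757, 3.582532)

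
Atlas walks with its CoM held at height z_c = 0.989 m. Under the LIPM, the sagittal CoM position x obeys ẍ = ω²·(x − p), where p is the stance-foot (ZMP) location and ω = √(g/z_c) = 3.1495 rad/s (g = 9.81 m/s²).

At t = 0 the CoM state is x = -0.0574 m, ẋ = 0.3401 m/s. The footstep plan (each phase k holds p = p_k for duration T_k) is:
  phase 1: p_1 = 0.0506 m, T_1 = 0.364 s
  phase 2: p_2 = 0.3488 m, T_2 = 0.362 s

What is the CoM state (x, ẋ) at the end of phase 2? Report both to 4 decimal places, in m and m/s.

phase 1: p=0.0506, T=0.364, ωT=1.146418, cosh=1.732337, sinh=1.414564; start (x,ẋ)=(-0.057400, 0.340100) → end (x,ẋ)=(0.016260, 0.108010)
phase 2: p=0.3488, T=0.362, ωT=1.140119, cosh=1.723461, sinh=1.403680; start (x,ẋ)=(0.016260, 0.108010) → end (x,ẋ)=(-0.176182, -1.283973)

x = -0.1762, ẋ = -1.2840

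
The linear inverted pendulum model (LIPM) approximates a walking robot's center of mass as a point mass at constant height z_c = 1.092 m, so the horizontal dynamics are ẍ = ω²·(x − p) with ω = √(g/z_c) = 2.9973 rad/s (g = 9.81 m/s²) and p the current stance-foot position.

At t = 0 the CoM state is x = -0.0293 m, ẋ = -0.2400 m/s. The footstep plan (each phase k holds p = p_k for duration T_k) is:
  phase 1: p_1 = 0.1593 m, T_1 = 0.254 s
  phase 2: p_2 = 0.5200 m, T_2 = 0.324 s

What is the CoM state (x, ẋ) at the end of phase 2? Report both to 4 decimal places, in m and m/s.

x = -0.7938, ẋ = -3.4709

phase 1: p=0.1593, T=0.254, ωT=0.761314, cosh=1.304070, sinh=0.837018; start (x,ẋ)=(-0.029300, -0.240000) → end (x,ẋ)=(-0.153669, -0.786135)
phase 2: p=0.5200, T=0.324, ωT=0.971125, cosh=1.509786, sinh=1.131129; start (x,ẋ)=(-0.153669, -0.786135) → end (x,ẋ)=(-0.793770, -3.470859)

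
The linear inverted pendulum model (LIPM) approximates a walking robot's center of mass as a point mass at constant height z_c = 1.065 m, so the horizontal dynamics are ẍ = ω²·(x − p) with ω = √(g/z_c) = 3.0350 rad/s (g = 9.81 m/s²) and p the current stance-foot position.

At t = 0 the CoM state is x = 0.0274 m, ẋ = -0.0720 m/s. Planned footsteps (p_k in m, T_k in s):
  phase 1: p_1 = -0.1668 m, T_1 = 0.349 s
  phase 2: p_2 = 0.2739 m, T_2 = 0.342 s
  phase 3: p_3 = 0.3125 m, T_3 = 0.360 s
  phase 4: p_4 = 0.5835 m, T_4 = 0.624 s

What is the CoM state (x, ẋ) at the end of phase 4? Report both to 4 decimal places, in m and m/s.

phase 1: p=-0.1668, T=0.349, ωT=1.059215, cosh=1.615417, sinh=1.268689; start (x,ẋ)=(0.027400, -0.072000) → end (x,ẋ)=(0.116817, 0.631452)
phase 2: p=0.2739, T=0.342, ωT=1.037970, cosh=1.588826, sinh=1.234653; start (x,ẋ)=(0.116817, 0.631452) → end (x,ẋ)=(0.281199, 0.414648)
phase 3: p=0.3125, T=0.360, ωT=1.092600, cosh=1.658680, sinh=1.323337; start (x,ẋ)=(0.281199, 0.414648) → end (x,ẋ)=(0.441379, 0.562055)
phase 4: p=0.5835, T=0.624, ωT=1.893840, cosh=3.397664, sinh=3.247172; start (x,ẋ)=(0.441379, 0.562055) → end (x,ẋ)=(0.701969, 0.509052)

x = 0.7020, ẋ = 0.5091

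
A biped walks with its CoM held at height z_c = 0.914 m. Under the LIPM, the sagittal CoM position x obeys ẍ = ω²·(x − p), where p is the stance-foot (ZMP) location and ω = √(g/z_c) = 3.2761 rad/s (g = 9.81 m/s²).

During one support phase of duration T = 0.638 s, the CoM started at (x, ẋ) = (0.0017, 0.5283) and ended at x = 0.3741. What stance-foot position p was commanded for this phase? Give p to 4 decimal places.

p = 0.0885

ωT = 3.2761·0.638 = 2.090152; cosh(ωT) = 4.104905, sinh(ωT) = 3.981237
x(T) = p + (x₀−p)·cosh(ωT) + (ẋ₀/ω)·sinh(ωT) ⇒ p·(1 − cosh) = x(T) − x₀·cosh − (ẋ₀/ω)·sinh
numerator   = 0.3741 − (0.0017)·4.104905 − (0.5283/3.2761)·3.981237 = -0.274888
denominator = 1 − 4.104905 = -3.104905
p = -0.274888 / -3.104905 = 0.0885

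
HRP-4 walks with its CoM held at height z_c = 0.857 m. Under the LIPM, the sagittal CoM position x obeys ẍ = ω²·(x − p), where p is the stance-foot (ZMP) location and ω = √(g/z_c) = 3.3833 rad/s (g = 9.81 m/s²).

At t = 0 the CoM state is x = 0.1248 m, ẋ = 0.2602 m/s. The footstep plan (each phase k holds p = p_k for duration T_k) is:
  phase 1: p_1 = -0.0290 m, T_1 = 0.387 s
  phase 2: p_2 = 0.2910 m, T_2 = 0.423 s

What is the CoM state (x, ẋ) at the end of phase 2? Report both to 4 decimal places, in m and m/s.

phase 1: p=-0.0290, T=0.387, ωT=1.309337, cosh=1.986858, sinh=1.716859; start (x,ẋ)=(0.124800, 0.260200) → end (x,ẋ)=(0.408618, 1.410351)
phase 2: p=0.2910, T=0.423, ωT=1.431136, cosh=2.211243, sinh=1.972206; start (x,ẋ)=(0.408618, 1.410351) → end (x,ẋ)=(1.373208, 3.903439)

x = 1.3732, ẋ = 3.9034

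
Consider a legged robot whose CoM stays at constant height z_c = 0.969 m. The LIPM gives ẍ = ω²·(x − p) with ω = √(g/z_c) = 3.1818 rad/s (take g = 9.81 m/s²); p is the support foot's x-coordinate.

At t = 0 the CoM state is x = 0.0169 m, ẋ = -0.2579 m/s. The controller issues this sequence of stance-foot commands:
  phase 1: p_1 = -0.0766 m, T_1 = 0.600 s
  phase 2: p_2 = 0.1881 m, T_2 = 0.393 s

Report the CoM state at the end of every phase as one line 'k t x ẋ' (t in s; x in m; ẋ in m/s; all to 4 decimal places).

1 0.6000 -0.0217 0.0924
2 0.9930 -0.1616 -0.8952

phase 1: p=-0.0766, T=0.600, ωT=1.909080, cosh=3.447548, sinh=3.299331; start (x,ẋ)=(0.016900, -0.257900) → end (x,ẋ)=(-0.021681, 0.092423)
phase 2: p=0.1881, T=0.393, ωT=1.250447, cosh=1.889141, sinh=1.602764; start (x,ẋ)=(-0.021681, 0.092423) → end (x,ẋ)=(-0.161649, -0.895214)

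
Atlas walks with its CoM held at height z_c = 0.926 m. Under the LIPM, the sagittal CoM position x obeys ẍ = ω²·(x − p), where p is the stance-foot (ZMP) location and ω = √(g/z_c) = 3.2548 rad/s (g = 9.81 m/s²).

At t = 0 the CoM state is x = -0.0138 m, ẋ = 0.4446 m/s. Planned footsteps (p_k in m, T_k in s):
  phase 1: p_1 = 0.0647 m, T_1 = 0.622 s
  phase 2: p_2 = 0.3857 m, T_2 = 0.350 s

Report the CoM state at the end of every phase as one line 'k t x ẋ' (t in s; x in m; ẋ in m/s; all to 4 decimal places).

1 0.6220 0.2705 0.7622
2 0.9720 0.5156 0.7867

phase 1: p=0.0647, T=0.622, ωT=2.024486, cosh=3.852138, sinh=3.720077; start (x,ẋ)=(-0.013800, 0.444600) → end (x,ẋ)=(0.270463, 0.762174)
phase 2: p=0.3857, T=0.350, ωT=1.139180, cosh=1.722143, sinh=1.402062; start (x,ẋ)=(0.270463, 0.762174) → end (x,ẋ)=(0.515566, 0.786698)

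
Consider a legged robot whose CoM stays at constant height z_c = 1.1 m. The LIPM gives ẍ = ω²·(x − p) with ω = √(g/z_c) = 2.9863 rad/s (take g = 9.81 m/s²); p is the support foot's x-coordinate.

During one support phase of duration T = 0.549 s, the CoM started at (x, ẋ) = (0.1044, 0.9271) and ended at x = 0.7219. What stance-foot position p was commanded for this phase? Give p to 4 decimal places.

p = 0.1953

ωT = 2.9863·0.549 = 1.639479; cosh(ωT) = 2.673282, sinh(ωT) = 2.479201
x(T) = p + (x₀−p)·cosh(ωT) + (ẋ₀/ω)·sinh(ωT) ⇒ p·(1 − cosh) = x(T) − x₀·cosh − (ẋ₀/ω)·sinh
numerator   = 0.7219 − (0.1044)·2.673282 − (0.9271/2.9863)·2.479201 = -0.326861
denominator = 1 − 2.673282 = -1.673282
p = -0.326861 / -1.673282 = 0.1953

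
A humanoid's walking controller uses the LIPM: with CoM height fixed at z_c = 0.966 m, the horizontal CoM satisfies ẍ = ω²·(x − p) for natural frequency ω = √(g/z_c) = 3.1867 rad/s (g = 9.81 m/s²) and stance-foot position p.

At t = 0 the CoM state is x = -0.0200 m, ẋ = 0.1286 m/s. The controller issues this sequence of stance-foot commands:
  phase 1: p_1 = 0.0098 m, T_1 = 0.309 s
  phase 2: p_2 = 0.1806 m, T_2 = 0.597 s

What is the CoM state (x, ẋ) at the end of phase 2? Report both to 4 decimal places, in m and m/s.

x = -0.3118, ẋ = -1.4754

phase 1: p=0.0098, T=0.309, ωT=0.984690, cosh=1.525269, sinh=1.151714; start (x,ẋ)=(-0.020000, 0.128600) → end (x,ẋ)=(0.010825, 0.086779)
phase 2: p=0.1806, T=0.597, ωT=1.902460, cosh=3.425781, sinh=3.276580; start (x,ẋ)=(0.010825, 0.086779) → end (x,ẋ)=(-0.311787, -1.475421)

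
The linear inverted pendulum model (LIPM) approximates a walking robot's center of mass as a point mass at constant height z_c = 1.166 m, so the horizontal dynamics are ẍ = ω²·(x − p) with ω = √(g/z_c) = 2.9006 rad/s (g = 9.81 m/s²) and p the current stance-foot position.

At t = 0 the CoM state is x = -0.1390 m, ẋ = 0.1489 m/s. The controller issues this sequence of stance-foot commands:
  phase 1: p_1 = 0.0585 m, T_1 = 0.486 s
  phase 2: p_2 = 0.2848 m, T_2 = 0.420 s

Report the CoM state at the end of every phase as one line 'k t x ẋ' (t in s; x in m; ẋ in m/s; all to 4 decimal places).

phase 1: p=0.0585, T=0.486, ωT=1.409692, cosh=2.169455, sinh=1.925237; start (x,ẋ)=(-0.139000, 0.148900) → end (x,ẋ)=(-0.271137, -0.779876)
phase 2: p=0.2848, T=0.420, ωT=1.218252, cosh=1.838509, sinh=1.542763; start (x,ẋ)=(-0.271137, -0.779876) → end (x,ẋ)=(-1.152093, -3.921592)

1 0.4860 -0.2711 -0.7799
2 0.9060 -1.1521 -3.9216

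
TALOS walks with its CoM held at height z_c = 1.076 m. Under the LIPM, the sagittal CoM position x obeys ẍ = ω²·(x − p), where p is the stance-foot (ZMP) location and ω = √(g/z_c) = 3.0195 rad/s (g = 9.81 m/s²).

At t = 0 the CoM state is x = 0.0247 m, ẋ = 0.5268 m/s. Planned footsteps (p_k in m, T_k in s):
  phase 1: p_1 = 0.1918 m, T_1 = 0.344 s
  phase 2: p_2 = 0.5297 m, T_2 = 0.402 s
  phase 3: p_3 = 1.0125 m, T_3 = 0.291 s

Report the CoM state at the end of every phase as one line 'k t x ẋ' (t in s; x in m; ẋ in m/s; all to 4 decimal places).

1 0.3440 0.1418 0.2139
2 0.7460 -0.0722 -1.4058
3 1.0370 -0.9823 -5.2470

phase 1: p=0.1918, T=0.344, ωT=1.038708, cosh=1.589738, sinh=1.235826; start (x,ẋ)=(0.024700, 0.526800) → end (x,ẋ)=(0.141764, 0.213927)
phase 2: p=0.5297, T=0.402, ωT=1.213839, cosh=1.831719, sinh=1.534664; start (x,ẋ)=(0.141764, 0.213927) → end (x,ẋ)=(-0.072160, -1.405807)
phase 3: p=1.0125, T=0.291, ωT=0.878674, cosh=1.411520, sinh=0.996187; start (x,ẋ)=(-0.072160, -1.405807) → end (x,ẋ)=(-0.982320, -5.246966)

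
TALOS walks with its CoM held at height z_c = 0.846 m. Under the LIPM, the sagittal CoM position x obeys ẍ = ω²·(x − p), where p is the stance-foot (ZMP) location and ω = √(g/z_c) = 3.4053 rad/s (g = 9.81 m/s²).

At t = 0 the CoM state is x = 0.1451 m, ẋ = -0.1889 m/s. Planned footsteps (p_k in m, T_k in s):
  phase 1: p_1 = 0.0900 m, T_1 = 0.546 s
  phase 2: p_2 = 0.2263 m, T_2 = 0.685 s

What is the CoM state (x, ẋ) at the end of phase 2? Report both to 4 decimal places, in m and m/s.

x = -0.4941, ẋ = -2.4138

phase 1: p=0.0900, T=0.546, ωT=1.859294, cosh=3.287492, sinh=3.131710; start (x,ẋ)=(0.145100, -0.188900) → end (x,ẋ)=(0.097418, -0.033398)
phase 2: p=0.2263, T=0.685, ωT=2.332631, cosh=5.201027, sinh=5.103987; start (x,ẋ)=(0.097418, -0.033398) → end (x,ẋ)=(-0.494080, -2.413761)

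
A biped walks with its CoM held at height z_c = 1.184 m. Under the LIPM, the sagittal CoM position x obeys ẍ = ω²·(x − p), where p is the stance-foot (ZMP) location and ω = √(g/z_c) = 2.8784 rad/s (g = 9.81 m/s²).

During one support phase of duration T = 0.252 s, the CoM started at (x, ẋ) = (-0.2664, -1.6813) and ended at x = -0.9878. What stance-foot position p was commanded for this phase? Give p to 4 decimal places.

p = 0.6781

ωT = 2.8784·0.252 = 0.725357; cosh(ωT) = 1.274810, sinh(ωT) = 0.790658
x(T) = p + (x₀−p)·cosh(ωT) + (ẋ₀/ω)·sinh(ωT) ⇒ p·(1 − cosh) = x(T) − x₀·cosh − (ẋ₀/ω)·sinh
numerator   = -0.9878 − (-0.2664)·1.274810 − (-1.6813/2.8784)·0.790658 = -0.186360
denominator = 1 − 1.274810 = -0.274810
p = -0.186360 / -0.274810 = 0.6781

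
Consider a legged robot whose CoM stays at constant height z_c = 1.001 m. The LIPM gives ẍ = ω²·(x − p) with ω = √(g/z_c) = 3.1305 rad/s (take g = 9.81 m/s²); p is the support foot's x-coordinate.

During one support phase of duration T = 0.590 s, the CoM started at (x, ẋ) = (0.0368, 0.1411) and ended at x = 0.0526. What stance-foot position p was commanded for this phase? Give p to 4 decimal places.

p = 0.0917

ωT = 3.1305·0.590 = 1.846995; cosh(ωT) = 3.249224, sinh(ωT) = 3.091513
x(T) = p + (x₀−p)·cosh(ωT) + (ẋ₀/ω)·sinh(ωT) ⇒ p·(1 − cosh) = x(T) − x₀·cosh − (ẋ₀/ω)·sinh
numerator   = 0.0526 − (0.0368)·3.249224 − (0.1411/3.1305)·3.091513 = -0.206314
denominator = 1 − 3.249224 = -2.249224
p = -0.206314 / -2.249224 = 0.0917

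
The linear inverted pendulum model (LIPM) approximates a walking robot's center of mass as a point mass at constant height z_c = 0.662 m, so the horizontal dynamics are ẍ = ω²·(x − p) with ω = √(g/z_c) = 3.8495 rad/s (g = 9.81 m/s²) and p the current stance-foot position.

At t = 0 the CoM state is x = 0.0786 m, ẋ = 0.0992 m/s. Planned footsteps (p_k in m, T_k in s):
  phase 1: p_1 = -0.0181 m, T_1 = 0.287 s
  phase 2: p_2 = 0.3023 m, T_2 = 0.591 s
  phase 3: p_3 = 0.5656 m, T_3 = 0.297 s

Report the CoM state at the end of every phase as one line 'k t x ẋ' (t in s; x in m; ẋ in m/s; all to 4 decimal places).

1 0.2870 0.1785 0.6663
2 0.8780 0.5268 0.9817
3 1.1750 0.8579 1.4859

phase 1: p=-0.0181, T=0.287, ωT=1.104806, cosh=1.674958, sinh=1.343683; start (x,ẋ)=(0.078600, 0.099200) → end (x,ẋ)=(0.178495, 0.666337)
phase 2: p=0.3023, T=0.591, ωT=2.275054, cosh=4.915620, sinh=4.812829; start (x,ẋ)=(0.178495, 0.666337) → end (x,ẋ)=(0.526806, 0.981719)
phase 3: p=0.5656, T=0.297, ωT=1.143301, cosh=1.727937, sinh=1.409172; start (x,ẋ)=(0.526806, 0.981719) → end (x,ẋ)=(0.857940, 1.485905)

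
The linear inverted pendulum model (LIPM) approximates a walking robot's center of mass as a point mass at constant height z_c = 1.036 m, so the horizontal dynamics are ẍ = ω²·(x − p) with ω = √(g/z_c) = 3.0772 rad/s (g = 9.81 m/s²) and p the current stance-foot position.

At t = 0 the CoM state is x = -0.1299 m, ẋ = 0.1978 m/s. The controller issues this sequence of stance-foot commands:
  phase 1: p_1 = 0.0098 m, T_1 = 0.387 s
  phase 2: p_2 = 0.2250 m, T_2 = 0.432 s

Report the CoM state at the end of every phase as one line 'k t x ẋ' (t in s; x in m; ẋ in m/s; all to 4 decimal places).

1 0.3870 -0.1453 -0.2864
2 0.8190 -0.6871 -2.5808

phase 1: p=0.0098, T=0.387, ωT=1.190876, cosh=1.796959, sinh=1.493004; start (x,ẋ)=(-0.129900, 0.197800) → end (x,ẋ)=(-0.145266, -0.286381)
phase 2: p=0.2250, T=0.432, ωT=1.329350, cosh=2.021619, sinh=1.756969; start (x,ẋ)=(-0.145266, -0.286381) → end (x,ẋ)=(-0.687050, -2.580814)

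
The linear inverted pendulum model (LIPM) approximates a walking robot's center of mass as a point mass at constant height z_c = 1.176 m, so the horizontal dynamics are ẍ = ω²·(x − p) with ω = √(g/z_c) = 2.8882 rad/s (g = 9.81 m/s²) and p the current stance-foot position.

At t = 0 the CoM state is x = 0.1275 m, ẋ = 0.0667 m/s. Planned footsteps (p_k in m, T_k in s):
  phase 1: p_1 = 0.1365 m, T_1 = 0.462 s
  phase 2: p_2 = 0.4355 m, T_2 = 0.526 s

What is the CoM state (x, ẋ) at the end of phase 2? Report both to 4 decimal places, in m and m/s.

x = -0.1589, ẋ = -1.5223

phase 1: p=0.1365, T=0.462, ωT=1.334348, cosh=2.030425, sinh=1.767095; start (x,ẋ)=(0.127500, 0.066700) → end (x,ẋ)=(0.159035, 0.089496)
phase 2: p=0.4355, T=0.526, ωT=1.519193, cosh=2.393713, sinh=2.174825; start (x,ẋ)=(0.159035, 0.089496) → end (x,ẋ)=(-0.158886, -1.522338)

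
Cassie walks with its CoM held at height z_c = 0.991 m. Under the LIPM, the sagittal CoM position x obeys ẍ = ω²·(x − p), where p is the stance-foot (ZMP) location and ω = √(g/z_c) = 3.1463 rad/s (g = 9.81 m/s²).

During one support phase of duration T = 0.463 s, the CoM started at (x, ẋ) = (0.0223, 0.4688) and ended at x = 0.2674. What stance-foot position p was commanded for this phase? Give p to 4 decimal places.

p = 0.0677

ωT = 3.1463·0.463 = 1.456737; cosh(ωT) = 2.262463, sinh(ωT) = 2.029468
x(T) = p + (x₀−p)·cosh(ωT) + (ẋ₀/ω)·sinh(ωT) ⇒ p·(1 − cosh) = x(T) − x₀·cosh − (ẋ₀/ω)·sinh
numerator   = 0.2674 − (0.0223)·2.262463 − (0.4688/3.1463)·2.029468 = -0.085445
denominator = 1 − 2.262463 = -1.262463
p = -0.085445 / -1.262463 = 0.0677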